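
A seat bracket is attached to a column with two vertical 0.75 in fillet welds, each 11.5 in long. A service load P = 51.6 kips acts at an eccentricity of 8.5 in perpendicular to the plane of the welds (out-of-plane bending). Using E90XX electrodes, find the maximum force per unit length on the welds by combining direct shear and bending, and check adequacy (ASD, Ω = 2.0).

E90XX → F_EXX = 90 ksi.
L_w = 2 × 11.5 = 23 in; section modulus (unit throat) S = 2 × L²/6 = 44.08 in².
Direct shear f_v = P/L_w = 51.6/23 = 2.243 kip/in.
Moment M = P × e = 51.6 × 8.5 = 438.6 kip·in; bending f_b = M/S = 9.949 kip/in.
f_max = √(f_v² + f_b²) = √(2.243² + 9.949²) = 10.2 kip/in.
r_n/Ω = (1/2.0) × 0.6 × 90 × (0.707 × 0.75) = 14.32 kip/in → adequate.

f_max ≈ 10.2 kip/in; adequate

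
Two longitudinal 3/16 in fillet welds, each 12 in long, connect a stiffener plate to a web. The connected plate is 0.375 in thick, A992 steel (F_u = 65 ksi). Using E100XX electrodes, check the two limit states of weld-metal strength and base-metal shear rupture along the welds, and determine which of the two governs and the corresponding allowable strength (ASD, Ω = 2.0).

E100XX → F_EXX = 100 ksi.
t_e = 0.707 × 0.1875 = 0.1326 in; L = 24 in.
Weld metal: R_n/Ω = (1/2.0) × 0.6 × 100 × 0.1326 × 24 = 95.45 kips.
Base metal (shear rupture): R_n/Ω = (1/2.0) × 0.6 × 65 × 0.375 × 24 = 175.5 kips.
Governing: weld metal.

R_n/Ω ≈ 95.4 kips (weld metal governs)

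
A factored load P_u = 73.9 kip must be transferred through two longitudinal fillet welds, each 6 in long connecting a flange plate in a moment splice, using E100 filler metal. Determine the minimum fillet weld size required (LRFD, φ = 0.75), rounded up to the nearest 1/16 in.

E100XX → F_EXX = 100 ksi.
Total weld length L = 12 in.
Required throat t_e = P_u / (φ × 0.6 F_EXX × L) = 73.9 / (0.75 × 0.6 × 100 × 12) = 0.1369 in.
Required leg w = t_e / 0.707 = 0.1936 in → use 1/4 in.

w = 1/4 in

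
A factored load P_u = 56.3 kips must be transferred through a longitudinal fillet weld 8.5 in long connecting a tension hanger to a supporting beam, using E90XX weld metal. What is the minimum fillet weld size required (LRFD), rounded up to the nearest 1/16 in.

w = 1/4 in

E90XX → F_EXX = 90 ksi.
Total weld length L = 8.5 in.
Required throat t_e = P_u / (φ × 0.6 F_EXX × L) = 56.3 / (0.75 × 0.6 × 90 × 8.5) = 0.1635 in.
Required leg w = t_e / 0.707 = 0.2313 in → use 1/4 in.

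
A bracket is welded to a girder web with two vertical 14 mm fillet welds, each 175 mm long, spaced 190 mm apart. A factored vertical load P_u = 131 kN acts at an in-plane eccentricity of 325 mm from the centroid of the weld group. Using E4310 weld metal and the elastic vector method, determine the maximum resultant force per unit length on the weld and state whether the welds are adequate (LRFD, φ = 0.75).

f_max ≈ 1650 N/mm; adequate

E43XX → F_EXX = 430 MPa.
Total weld length L_w = 350 mm. Treat welds as unit-width lines.
Polar moment about centroid: J = 2[d³/12 + d(b/2)²] = 2[175³/12 + 175×95²] = 4052000 mm³.
Direct shear f_v = P/L_w = 131×10³ / 350 = 374.3 N/mm (vertical).
Torsion M = P·e = 131×10³ × 325 = 42575000 N·mm.
Critical point at (x, y) = (95, 87.5) from centroid. f_tx = M·y/J = 919.4 N/mm; f_ty = M·x/J = 998.2 N/mm.
Resultant f_max = √[f_tx² + (f_v + f_ty)²] = √[919.4² + (374.3 + 998.2)²] = 1652 N/mm.
Capacity per unit length: φr_n = 0.75 × 0.6 × 430 × (0.707 × 14) = 1915 N/mm.
1652 ≤ 1915 → adequate.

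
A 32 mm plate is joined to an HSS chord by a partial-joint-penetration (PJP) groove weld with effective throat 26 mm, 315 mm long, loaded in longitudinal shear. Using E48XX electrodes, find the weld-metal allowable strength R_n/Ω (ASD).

R_n/Ω ≈ 1180 kN

E48XX → F_EXX = 480 MPa.
Effective throat (given) t_e = 26 mm.
A_we = 26 × 315 = 8190 mm².
F_nw = 0.6 F_EXX = 288 MPa.
R_n/Ω = (288 × 8190) / 2.0 × 10⁻³ = 1179 kN.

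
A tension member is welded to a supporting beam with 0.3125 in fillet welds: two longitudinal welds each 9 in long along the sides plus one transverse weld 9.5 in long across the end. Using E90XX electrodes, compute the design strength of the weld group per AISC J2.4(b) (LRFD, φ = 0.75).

E90XX → F_EXX = 90 ksi.
t_e = 0.707 × 0.3125 = 0.2209 in.
R_nwl = 0.6 × 90 × 0.2209 × 18 = 214.8 kips (longitudinal, 2 welds).
R_nwt = 0.6 × 90 × 0.2209 × 9.5 = 113.3 kips (transverse, base value).
(i) R_nwl + R_nwt = 328.1 kips; (ii) 0.85 R_nwl + 1.5 R_nwt = 352.5 kips.
R_n = max = 352.5 kips [governs: (ii)]; φR_n = 264.4 kips.

φR_n ≈ 264 kips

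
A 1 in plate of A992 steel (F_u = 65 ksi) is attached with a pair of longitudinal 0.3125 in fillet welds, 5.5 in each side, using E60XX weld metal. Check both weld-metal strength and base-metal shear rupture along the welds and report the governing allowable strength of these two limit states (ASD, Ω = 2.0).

E60XX → F_EXX = 60 ksi.
t_e = 0.707 × 0.3125 = 0.2209 in; L = 11 in.
Weld metal: R_n/Ω = (1/2.0) × 0.6 × 60 × 0.2209 × 11 = 43.75 kip.
Base metal (shear rupture): R_n/Ω = (1/2.0) × 0.6 × 65 × 1 × 11 = 214.5 kip.
Governing: weld metal.

R_n/Ω ≈ 43.7 kip (weld metal governs)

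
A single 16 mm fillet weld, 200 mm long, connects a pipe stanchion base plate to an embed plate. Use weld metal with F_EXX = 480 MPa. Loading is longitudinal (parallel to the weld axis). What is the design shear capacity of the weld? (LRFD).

Effective throat t_e = 0.707 × 16 = 11.31 mm.
Total length L = 200 mm; A_we = 11.31 × 200 = 2262 mm².
F_nw = 0.6 F_EXX = 0.6 × 480 = 288 MPa.
φR_n = 0.75 × 288 × 2262 × 10⁻³ = 488.7 kN.

φR_n ≈ 489 kN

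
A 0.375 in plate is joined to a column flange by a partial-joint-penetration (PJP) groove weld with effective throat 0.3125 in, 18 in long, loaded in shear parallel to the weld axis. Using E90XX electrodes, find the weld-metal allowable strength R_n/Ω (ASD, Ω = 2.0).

R_n/Ω ≈ 152 kip

E90XX → F_EXX = 90 ksi.
Effective throat (given) t_e = 0.3125 in.
A_we = 0.3125 × 18 = 5.625 in².
F_nw = 0.6 F_EXX = 54 ksi.
R_n/Ω = (54 × 5.625) / 2.0 = 151.9 kip.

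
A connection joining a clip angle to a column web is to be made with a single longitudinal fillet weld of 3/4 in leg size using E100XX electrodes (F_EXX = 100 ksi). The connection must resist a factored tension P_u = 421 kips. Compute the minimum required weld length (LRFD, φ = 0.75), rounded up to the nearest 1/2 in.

L = 18 in

Throat t_e = 0.707 × 0.75 = 0.5302 in.
φr_n = 0.75 × 0.6 × 100 × 0.5302 = 23.86 kips/in.
L_req = P_u / φr_n = 421 / 23.86 = 17.64 in total.
Round up → use L = 18 in.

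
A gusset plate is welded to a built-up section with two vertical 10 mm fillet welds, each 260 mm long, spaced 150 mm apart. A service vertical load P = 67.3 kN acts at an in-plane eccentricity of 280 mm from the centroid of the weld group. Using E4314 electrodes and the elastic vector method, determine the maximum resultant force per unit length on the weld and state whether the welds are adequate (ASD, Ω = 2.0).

f_max ≈ 559 N/mm; adequate

E43XX → F_EXX = 430 MPa.
Total weld length L_w = 520 mm. Treat welds as unit-width lines.
Polar moment about centroid: J = 2[d³/12 + d(b/2)²] = 2[260³/12 + 260×75²] = 5854000 mm³.
Direct shear f_v = P/L_w = 67.3×10³ / 520 = 129.4 N/mm (vertical).
Torsion M = P·e = 67.3×10³ × 280 = 18844000 N·mm.
Critical point at (x, y) = (75, 130) from centroid. f_tx = M·y/J = 418.4 N/mm; f_ty = M·x/J = 241.4 N/mm.
Resultant f_max = √[f_tx² + (f_v + f_ty)²] = √[418.4² + (129.4 + 241.4)²] = 559.1 N/mm.
Capacity per unit length: r_n/Ω = (1/2.0) × 0.6 × 430 × (0.707 × 10) = 912 N/mm.
559.1 ≤ 912 → adequate.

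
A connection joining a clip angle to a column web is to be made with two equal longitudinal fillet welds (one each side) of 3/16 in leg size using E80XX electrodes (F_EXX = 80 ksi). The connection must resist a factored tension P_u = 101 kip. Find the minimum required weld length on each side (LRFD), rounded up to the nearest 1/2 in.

L = 11 in on each side

Throat t_e = 0.707 × 0.1875 = 0.1326 in.
φr_n = 0.75 × 0.6 × 80 × 0.1326 = 4.772 kip/in.
L_req = P_u / φr_n = 101 / 4.772 = 21.16 in total.
Per side: 21.16 / 2 = 10.58 in.
Round up → use L = 11 in on each side.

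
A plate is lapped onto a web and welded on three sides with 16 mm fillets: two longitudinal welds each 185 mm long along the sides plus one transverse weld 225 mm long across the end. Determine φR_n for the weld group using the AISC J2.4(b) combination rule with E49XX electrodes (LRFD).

E49XX → F_EXX = 490 MPa.
t_e = 0.707 × 16 = 11.31 mm.
R_nwl = 0.6 × 490 × 11.31 × 370 × 10⁻³ = 1231 kN (longitudinal, 2 welds).
R_nwt = 0.6 × 490 × 11.31 × 225 × 10⁻³ = 748.3 kN (transverse, base value).
(i) R_nwl + R_nwt = 1979 kN; (ii) 0.85 R_nwl + 1.5 R_nwt = 2168 kN.
R_n = max = 2168 kN [governs: (ii)]; φR_n = 1626 kN.

φR_n ≈ 1630 kN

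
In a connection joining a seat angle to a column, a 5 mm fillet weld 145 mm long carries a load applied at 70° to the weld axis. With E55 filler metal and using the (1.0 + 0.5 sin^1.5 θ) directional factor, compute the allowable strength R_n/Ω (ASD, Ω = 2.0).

R_n/Ω ≈ 123 kN

E55XX → F_EXX = 550 MPa.
t_e = 0.707 × 5 = 3.535 mm; A_we = 3.535 × 145 = 512.6 mm².
Directional factor: 1.0 + 0.5 sin^1.5(70°) = 1.455.
F_nw = 0.6 × 550 × 1.455 = 480.3 MPa.
R_n/Ω = (480.3 × 512.6) / 2.0 × 10⁻³ = 123.1 kN.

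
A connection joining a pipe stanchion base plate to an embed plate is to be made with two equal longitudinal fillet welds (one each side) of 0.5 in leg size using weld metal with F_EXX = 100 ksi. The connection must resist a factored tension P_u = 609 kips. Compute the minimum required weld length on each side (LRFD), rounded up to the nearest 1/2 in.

Throat t_e = 0.707 × 0.5 = 0.3535 in.
φr_n = 0.75 × 0.6 × 100 × 0.3535 = 15.91 kips/in.
L_req = P_u / φr_n = 609 / 15.91 = 38.28 in total.
Per side: 38.28 / 2 = 19.14 in.
Round up → use L = 19.5 in on each side.

L = 19.5 in on each side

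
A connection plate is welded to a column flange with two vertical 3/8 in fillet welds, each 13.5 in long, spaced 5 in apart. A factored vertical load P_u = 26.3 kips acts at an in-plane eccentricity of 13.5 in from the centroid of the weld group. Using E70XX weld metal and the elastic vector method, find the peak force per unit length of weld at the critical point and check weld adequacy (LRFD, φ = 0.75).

f_max ≈ 4.84 kip/in; adequate

E70XX → F_EXX = 70 ksi.
Total weld length L_w = 27 in. Treat welds as unit-width lines.
Polar moment about centroid: J = 2[d³/12 + d(b/2)²] = 2[13.5³/12 + 13.5×2.5²] = 578.8 in³.
Direct shear f_v = P/L_w = 26.3 / 27 = 0.9741 kip/in (vertical).
Torsion M = P·e = 26.3 × 13.5 = 355.05 kip·in.
Critical point at (x, y) = (2.5, 6.75) from centroid. f_tx = M·y/J = 4.141 kip/in; f_ty = M·x/J = 1.534 kip/in.
Resultant f_max = √[f_tx² + (f_v + f_ty)²] = √[4.141² + (0.9741 + 1.534)²] = 4.841 kip/in.
Capacity per unit length: φr_n = 0.75 × 0.6 × 70 × (0.707 × 0.375) = 8.351 kip/in.
4.841 ≤ 8.351 → adequate.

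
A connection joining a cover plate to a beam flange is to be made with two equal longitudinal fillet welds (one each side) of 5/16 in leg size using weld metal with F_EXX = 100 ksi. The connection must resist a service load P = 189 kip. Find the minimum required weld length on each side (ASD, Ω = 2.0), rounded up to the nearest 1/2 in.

L = 14.5 in on each side

Throat t_e = 0.707 × 0.3125 = 0.2209 in.
r_n/Ω = (0.6 × 100 × 0.2209) / 2.0 = 6.628 kip/in.
L_req = P / (r_n/Ω) = 189 / 6.628 = 28.51 in total.
Per side: 28.51 / 2 = 14.26 in.
Round up → use L = 14.5 in on each side.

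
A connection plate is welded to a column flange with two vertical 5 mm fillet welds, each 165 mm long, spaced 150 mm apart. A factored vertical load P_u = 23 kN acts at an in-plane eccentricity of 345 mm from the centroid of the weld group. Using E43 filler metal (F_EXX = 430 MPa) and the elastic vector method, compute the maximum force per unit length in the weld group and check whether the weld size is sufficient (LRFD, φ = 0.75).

f_max ≈ 390 N/mm; adequate

Total weld length L_w = 330 mm. Treat welds as unit-width lines.
Polar moment about centroid: J = 2[d³/12 + d(b/2)²] = 2[165³/12 + 165×75²] = 2605000 mm³.
Direct shear f_v = P/L_w = 23×10³ / 330 = 69.7 N/mm (vertical).
Torsion M = P·e = 23×10³ × 345 = 7935000 N·mm.
Critical point at (x, y) = (75, 82.5) from centroid. f_tx = M·y/J = 251.3 N/mm; f_ty = M·x/J = 228.5 N/mm.
Resultant f_max = √[f_tx² + (f_v + f_ty)²] = √[251.3² + (69.7 + 228.5)²] = 389.9 N/mm.
Capacity per unit length: φr_n = 0.75 × 0.6 × 430 × (0.707 × 5) = 684 N/mm.
389.9 ≤ 684 → adequate.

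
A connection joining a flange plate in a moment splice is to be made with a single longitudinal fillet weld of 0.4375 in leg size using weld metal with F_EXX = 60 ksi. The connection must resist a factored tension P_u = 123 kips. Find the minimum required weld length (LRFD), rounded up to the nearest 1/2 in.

L = 15 in

Throat t_e = 0.707 × 0.4375 = 0.3093 in.
φr_n = 0.75 × 0.6 × 60 × 0.3093 = 8.351 kips/in.
L_req = P_u / φr_n = 123 / 8.351 = 14.73 in total.
Round up → use L = 15 in.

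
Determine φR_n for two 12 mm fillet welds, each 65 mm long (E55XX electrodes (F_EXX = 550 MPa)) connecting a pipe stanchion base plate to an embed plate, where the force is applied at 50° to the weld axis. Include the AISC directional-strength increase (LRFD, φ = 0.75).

t_e = 0.707 × 12 = 8.484 mm; A_we = 8.484 × 130 = 1103 mm².
Directional factor: 1.0 + 0.5 sin^1.5(50°) = 1.335.
F_nw = 0.6 × 550 × 1.335 = 440.6 MPa.
φR_n = 0.75 × 440.6 × 1103 × 10⁻³ = 364.5 kN.

φR_n ≈ 364 kN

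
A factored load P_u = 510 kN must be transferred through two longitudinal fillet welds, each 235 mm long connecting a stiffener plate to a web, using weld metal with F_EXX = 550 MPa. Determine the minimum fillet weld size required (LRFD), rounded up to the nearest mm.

Total weld length L = 470 mm.
Required throat t_e = P_u / (φ × 0.6 F_EXX × L) = 510 / (0.75 × 0.6 × 550 × 470 × 10⁻³) = 4.384 mm.
Required leg w = t_e / 0.707 = 6.201 mm → use 7 mm.

w = 7 mm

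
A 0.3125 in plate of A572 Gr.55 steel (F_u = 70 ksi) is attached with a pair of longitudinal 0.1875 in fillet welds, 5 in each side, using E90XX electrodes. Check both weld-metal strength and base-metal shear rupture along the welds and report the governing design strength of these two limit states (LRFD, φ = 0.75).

E90XX → F_EXX = 90 ksi.
t_e = 0.707 × 0.1875 = 0.1326 in; L = 10 in.
Weld metal: φR_n = 0.75 × 0.6 × 90 × 0.1326 × 10 = 53.69 kips.
Base metal (shear rupture): φR_n = 0.75 × 0.6 × 70 × 0.3125 × 10 = 98.44 kips.
Governing: weld metal.

φR_n ≈ 53.7 kips (weld metal governs)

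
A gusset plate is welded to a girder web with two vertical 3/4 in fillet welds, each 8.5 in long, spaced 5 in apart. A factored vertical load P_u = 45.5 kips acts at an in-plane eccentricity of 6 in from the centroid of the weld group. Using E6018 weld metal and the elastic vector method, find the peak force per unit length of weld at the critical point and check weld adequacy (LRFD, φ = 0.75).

E60XX → F_EXX = 60 ksi.
Total weld length L_w = 17 in. Treat welds as unit-width lines.
Polar moment about centroid: J = 2[d³/12 + d(b/2)²] = 2[8.5³/12 + 8.5×2.5²] = 208.6 in³.
Direct shear f_v = P/L_w = 45.5 / 17 = 2.676 kip/in (vertical).
Torsion M = P·e = 45.5 × 6 = 273 kip·in.
Critical point at (x, y) = (2.5, 4.25) from centroid. f_tx = M·y/J = 5.562 kip/in; f_ty = M·x/J = 3.272 kip/in.
Resultant f_max = √[f_tx² + (f_v + f_ty)²] = √[5.562² + (2.676 + 3.272)²] = 8.144 kip/in.
Capacity per unit length: φr_n = 0.75 × 0.6 × 60 × (0.707 × 0.75) = 14.32 kip/in.
8.144 ≤ 14.32 → adequate.

f_max ≈ 8.14 kip/in; adequate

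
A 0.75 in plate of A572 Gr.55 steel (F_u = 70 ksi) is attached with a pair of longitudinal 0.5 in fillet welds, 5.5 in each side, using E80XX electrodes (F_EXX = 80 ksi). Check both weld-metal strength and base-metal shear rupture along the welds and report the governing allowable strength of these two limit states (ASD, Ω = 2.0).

R_n/Ω ≈ 93.3 kip (weld metal governs)

t_e = 0.707 × 0.5 = 0.3535 in; L = 11 in.
Weld metal: R_n/Ω = (1/2.0) × 0.6 × 80 × 0.3535 × 11 = 93.32 kip.
Base metal (shear rupture): R_n/Ω = (1/2.0) × 0.6 × 70 × 0.75 × 11 = 173.2 kip.
Governing: weld metal.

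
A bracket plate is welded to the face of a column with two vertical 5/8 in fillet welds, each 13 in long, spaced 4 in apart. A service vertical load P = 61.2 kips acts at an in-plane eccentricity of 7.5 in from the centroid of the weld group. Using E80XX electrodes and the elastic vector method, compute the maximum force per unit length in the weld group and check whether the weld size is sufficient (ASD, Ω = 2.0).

f_max ≈ 7.67 kip/in; adequate

E80XX → F_EXX = 80 ksi.
Total weld length L_w = 26 in. Treat welds as unit-width lines.
Polar moment about centroid: J = 2[d³/12 + d(b/2)²] = 2[13³/12 + 13×2²] = 470.2 in³.
Direct shear f_v = P/L_w = 61.2 / 26 = 2.354 kip/in (vertical).
Torsion M = P·e = 61.2 × 7.5 = 459 kip·in.
Critical point at (x, y) = (2, 6.5) from centroid. f_tx = M·y/J = 6.346 kip/in; f_ty = M·x/J = 1.952 kip/in.
Resultant f_max = √[f_tx² + (f_v + f_ty)²] = √[6.346² + (2.354 + 1.952)²] = 7.669 kip/in.
Capacity per unit length: r_n/Ω = (1/2.0) × 0.6 × 80 × (0.707 × 0.625) = 10.6 kip/in.
7.669 ≤ 10.6 → adequate.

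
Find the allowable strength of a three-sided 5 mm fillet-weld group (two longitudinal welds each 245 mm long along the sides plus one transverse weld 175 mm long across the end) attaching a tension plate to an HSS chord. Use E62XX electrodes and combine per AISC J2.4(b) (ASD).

E62XX → F_EXX = 620 MPa.
t_e = 0.707 × 5 = 3.535 mm.
R_nwl = 0.6 × 620 × 3.535 × 490 × 10⁻³ = 644.4 kN (longitudinal, 2 welds).
R_nwt = 0.6 × 620 × 3.535 × 175 × 10⁻³ = 230.1 kN (transverse, base value).
(i) R_nwl + R_nwt = 874.5 kN; (ii) 0.85 R_nwl + 1.5 R_nwt = 892.9 kN.
R_n = max = 892.9 kN [governs: (ii)]; R_n/Ω = 446.4 kN.

R_n/Ω ≈ 446 kN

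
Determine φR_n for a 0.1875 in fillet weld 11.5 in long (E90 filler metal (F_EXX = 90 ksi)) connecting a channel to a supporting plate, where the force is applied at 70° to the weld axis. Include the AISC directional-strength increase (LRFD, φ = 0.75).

φR_n ≈ 89.9 kip

t_e = 0.707 × 0.1875 = 0.1326 in; A_we = 0.1326 × 11.5 = 1.524 in².
Directional factor: 1.0 + 0.5 sin^1.5(70°) = 1.455.
F_nw = 0.6 × 90 × 1.455 = 78.59 ksi.
φR_n = 0.75 × 78.59 × 1.524 = 89.86 kip.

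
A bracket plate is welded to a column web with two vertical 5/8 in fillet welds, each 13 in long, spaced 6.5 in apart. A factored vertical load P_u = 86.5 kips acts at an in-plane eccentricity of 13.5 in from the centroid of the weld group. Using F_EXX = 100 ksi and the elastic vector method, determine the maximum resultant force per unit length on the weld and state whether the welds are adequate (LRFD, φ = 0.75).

Total weld length L_w = 26 in. Treat welds as unit-width lines.
Polar moment about centroid: J = 2[d³/12 + d(b/2)²] = 2[13³/12 + 13×3.25²] = 640.8 in³.
Direct shear f_v = P/L_w = 86.5 / 26 = 3.327 kip/in (vertical).
Torsion M = P·e = 86.5 × 13.5 = 1167.8 kip·in.
Critical point at (x, y) = (3.25, 6.5) from centroid. f_tx = M·y/J = 11.85 kip/in; f_ty = M·x/J = 5.923 kip/in.
Resultant f_max = √[f_tx² + (f_v + f_ty)²] = √[11.85² + (3.327 + 5.923)²] = 15.03 kip/in.
Capacity per unit length: φr_n = 0.75 × 0.6 × 100 × (0.707 × 0.625) = 19.88 kip/in.
15.03 ≤ 19.88 → adequate.

f_max ≈ 15 kip/in; adequate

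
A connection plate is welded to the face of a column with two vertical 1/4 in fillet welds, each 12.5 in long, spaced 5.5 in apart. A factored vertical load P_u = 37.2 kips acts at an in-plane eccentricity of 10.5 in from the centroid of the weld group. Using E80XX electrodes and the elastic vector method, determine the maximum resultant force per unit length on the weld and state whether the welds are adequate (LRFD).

f_max ≈ 5.94 kip/in; adequate

E80XX → F_EXX = 80 ksi.
Total weld length L_w = 25 in. Treat welds as unit-width lines.
Polar moment about centroid: J = 2[d³/12 + d(b/2)²] = 2[12.5³/12 + 12.5×2.75²] = 514.6 in³.
Direct shear f_v = P/L_w = 37.2 / 25 = 1.488 kip/in (vertical).
Torsion M = P·e = 37.2 × 10.5 = 390.6 kip·in.
Critical point at (x, y) = (2.75, 6.25) from centroid. f_tx = M·y/J = 4.744 kip/in; f_ty = M·x/J = 2.087 kip/in.
Resultant f_max = √[f_tx² + (f_v + f_ty)²] = √[4.744² + (1.488 + 2.087)²] = 5.941 kip/in.
Capacity per unit length: φr_n = 0.75 × 0.6 × 80 × (0.707 × 0.25) = 6.363 kip/in.
5.941 ≤ 6.363 → adequate.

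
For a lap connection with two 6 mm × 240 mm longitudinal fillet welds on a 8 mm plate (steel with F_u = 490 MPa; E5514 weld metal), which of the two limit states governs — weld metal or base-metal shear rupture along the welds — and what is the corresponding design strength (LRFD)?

φR_n ≈ 504 kN (weld metal governs)

E55XX → F_EXX = 550 MPa.
t_e = 0.707 × 6 = 4.242 mm; L = 480 mm.
Weld metal: φR_n = 0.75 × 0.6 × 550 × 4.242 × 480 × 10⁻³ = 503.9 kN.
Base metal (shear rupture): φR_n = 0.75 × 0.6 × 490 × 8 × 480 × 10⁻³ = 846.7 kN.
Governing: weld metal.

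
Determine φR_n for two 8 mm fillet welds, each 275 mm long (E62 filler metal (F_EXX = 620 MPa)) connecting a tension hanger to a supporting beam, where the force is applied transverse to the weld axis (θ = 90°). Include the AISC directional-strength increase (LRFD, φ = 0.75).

t_e = 0.707 × 8 = 5.656 mm; A_we = 5.656 × 550 = 3111 mm².
Directional factor: 1.0 + 0.5 sin^1.5(90°) = 1.5.
F_nw = 0.6 × 620 × 1.5 = 558 MPa.
φR_n = 0.75 × 558 × 3111 × 10⁻³ = 1302 kN.

φR_n ≈ 1300 kN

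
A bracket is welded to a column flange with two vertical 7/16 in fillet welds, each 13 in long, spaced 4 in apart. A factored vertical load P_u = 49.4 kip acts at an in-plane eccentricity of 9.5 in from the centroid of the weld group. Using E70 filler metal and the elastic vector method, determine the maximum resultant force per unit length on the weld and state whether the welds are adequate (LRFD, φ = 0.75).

E70XX → F_EXX = 70 ksi.
Total weld length L_w = 26 in. Treat welds as unit-width lines.
Polar moment about centroid: J = 2[d³/12 + d(b/2)²] = 2[13³/12 + 13×2²] = 470.2 in³.
Direct shear f_v = P/L_w = 49.4 / 26 = 1.9 kip/in (vertical).
Torsion M = P·e = 49.4 × 9.5 = 469.3 kip·in.
Critical point at (x, y) = (2, 6.5) from centroid. f_tx = M·y/J = 6.488 kip/in; f_ty = M·x/J = 1.996 kip/in.
Resultant f_max = √[f_tx² + (f_v + f_ty)²] = √[6.488² + (1.9 + 1.996)²] = 7.568 kip/in.
Capacity per unit length: φr_n = 0.75 × 0.6 × 70 × (0.707 × 0.4375) = 9.743 kip/in.
7.568 ≤ 9.743 → adequate.

f_max ≈ 7.57 kip/in; adequate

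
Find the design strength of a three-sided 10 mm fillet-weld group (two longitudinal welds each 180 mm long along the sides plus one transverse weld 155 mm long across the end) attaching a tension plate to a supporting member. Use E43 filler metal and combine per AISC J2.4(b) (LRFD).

φR_n ≈ 737 kN

E43XX → F_EXX = 430 MPa.
t_e = 0.707 × 10 = 7.07 mm.
R_nwl = 0.6 × 430 × 7.07 × 360 × 10⁻³ = 656.7 kN (longitudinal, 2 welds).
R_nwt = 0.6 × 430 × 7.07 × 155 × 10⁻³ = 282.7 kN (transverse, base value).
(i) R_nwl + R_nwt = 939.4 kN; (ii) 0.85 R_nwl + 1.5 R_nwt = 982.3 kN.
R_n = max = 982.3 kN [governs: (ii)]; φR_n = 736.7 kN.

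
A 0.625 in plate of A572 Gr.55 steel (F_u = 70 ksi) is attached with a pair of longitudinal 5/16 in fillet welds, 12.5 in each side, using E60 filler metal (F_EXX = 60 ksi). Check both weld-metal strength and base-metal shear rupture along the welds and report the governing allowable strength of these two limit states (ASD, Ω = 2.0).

t_e = 0.707 × 0.3125 = 0.2209 in; L = 25 in.
Weld metal: R_n/Ω = (1/2.0) × 0.6 × 60 × 0.2209 × 25 = 99.42 kips.
Base metal (shear rupture): R_n/Ω = (1/2.0) × 0.6 × 70 × 0.625 × 25 = 328.1 kips.
Governing: weld metal.

R_n/Ω ≈ 99.4 kips (weld metal governs)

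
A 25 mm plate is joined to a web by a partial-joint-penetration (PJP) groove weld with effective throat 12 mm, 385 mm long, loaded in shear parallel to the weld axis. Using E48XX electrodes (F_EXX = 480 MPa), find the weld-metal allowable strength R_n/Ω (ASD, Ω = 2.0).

R_n/Ω ≈ 665 kN

Effective throat (given) t_e = 12 mm.
A_we = 12 × 385 = 4620 mm².
F_nw = 0.6 F_EXX = 288 MPa.
R_n/Ω = (288 × 4620) / 2.0 × 10⁻³ = 665.3 kN.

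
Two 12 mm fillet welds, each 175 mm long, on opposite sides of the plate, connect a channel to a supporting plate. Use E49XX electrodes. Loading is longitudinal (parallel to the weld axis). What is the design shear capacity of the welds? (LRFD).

φR_n ≈ 655 kN

E49XX → F_EXX = 490 MPa.
Effective throat t_e = 0.707 × 12 = 8.484 mm.
Total length L = 350 mm; A_we = 8.484 × 350 = 2969 mm².
F_nw = 0.6 F_EXX = 0.6 × 490 = 294 MPa.
φR_n = 0.75 × 294 × 2969 × 10⁻³ = 654.8 kN.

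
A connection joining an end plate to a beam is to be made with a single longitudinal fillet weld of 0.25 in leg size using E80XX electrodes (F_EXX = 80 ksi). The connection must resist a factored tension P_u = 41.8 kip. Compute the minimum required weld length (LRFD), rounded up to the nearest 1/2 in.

Throat t_e = 0.707 × 0.25 = 0.1767 in.
φr_n = 0.75 × 0.6 × 80 × 0.1767 = 6.363 kip/in.
L_req = P_u / φr_n = 41.8 / 6.363 = 6.569 in total.
Round up → use L = 7 in.

L = 7 in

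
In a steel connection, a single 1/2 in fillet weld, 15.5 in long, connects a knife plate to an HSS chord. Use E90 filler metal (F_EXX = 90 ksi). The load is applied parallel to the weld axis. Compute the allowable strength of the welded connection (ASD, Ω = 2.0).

Effective throat t_e = 0.707 × 0.5 = 0.3535 in.
Total length L = 15.5 in; A_we = 0.3535 × 15.5 = 5.479 in².
F_nw = 0.6 F_EXX = 0.6 × 90 = 54 ksi.
R_n = 54 × 5.479 = 295.9 kip; R_n/Ω = 295.9/2.0 = 147.9 kip.

R_n/Ω ≈ 148 kip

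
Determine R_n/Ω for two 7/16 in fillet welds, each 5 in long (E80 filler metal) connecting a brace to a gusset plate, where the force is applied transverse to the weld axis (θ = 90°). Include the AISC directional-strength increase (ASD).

R_n/Ω ≈ 111 kip

E80XX → F_EXX = 80 ksi.
t_e = 0.707 × 0.4375 = 0.3093 in; A_we = 0.3093 × 10 = 3.093 in².
Directional factor: 1.0 + 0.5 sin^1.5(90°) = 1.5.
F_nw = 0.6 × 80 × 1.5 = 72 ksi.
R_n/Ω = (72 × 3.093) / 2.0 = 111.4 kip.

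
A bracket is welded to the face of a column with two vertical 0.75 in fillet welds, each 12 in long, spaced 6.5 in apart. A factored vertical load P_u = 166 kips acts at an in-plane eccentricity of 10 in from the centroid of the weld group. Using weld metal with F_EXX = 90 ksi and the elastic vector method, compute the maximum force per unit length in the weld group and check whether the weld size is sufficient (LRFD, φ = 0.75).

f_max ≈ 25 kip/in; NOT adequate

Total weld length L_w = 24 in. Treat welds as unit-width lines.
Polar moment about centroid: J = 2[d³/12 + d(b/2)²] = 2[12³/12 + 12×3.25²] = 541.5 in³.
Direct shear f_v = P/L_w = 166 / 24 = 6.917 kip/in (vertical).
Torsion M = P·e = 166 × 10 = 1660 kip·in.
Critical point at (x, y) = (3.25, 6) from centroid. f_tx = M·y/J = 18.39 kip/in; f_ty = M·x/J = 9.963 kip/in.
Resultant f_max = √[f_tx² + (f_v + f_ty)²] = √[18.39² + (6.917 + 9.963)²] = 24.96 kip/in.
Capacity per unit length: φr_n = 0.75 × 0.6 × 90 × (0.707 × 0.75) = 21.48 kip/in.
24.96 > 21.48 → NOT adequate.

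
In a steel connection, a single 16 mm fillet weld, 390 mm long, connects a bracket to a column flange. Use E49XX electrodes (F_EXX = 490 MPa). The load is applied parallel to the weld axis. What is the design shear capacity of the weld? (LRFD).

Effective throat t_e = 0.707 × 16 = 11.31 mm.
Total length L = 390 mm; A_we = 11.31 × 390 = 4412 mm².
F_nw = 0.6 F_EXX = 0.6 × 490 = 294 MPa.
φR_n = 0.75 × 294 × 4412 × 10⁻³ = 972.8 kN.

φR_n ≈ 973 kN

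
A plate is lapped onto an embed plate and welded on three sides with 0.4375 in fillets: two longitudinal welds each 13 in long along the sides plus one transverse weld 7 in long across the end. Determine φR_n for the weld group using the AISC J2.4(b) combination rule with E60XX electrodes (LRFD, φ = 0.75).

E60XX → F_EXX = 60 ksi.
t_e = 0.707 × 0.4375 = 0.3093 in.
R_nwl = 0.6 × 60 × 0.3093 × 26 = 289.5 kip (longitudinal, 2 welds).
R_nwt = 0.6 × 60 × 0.3093 × 7 = 77.95 kip (transverse, base value).
(i) R_nwl + R_nwt = 367.5 kip; (ii) 0.85 R_nwl + 1.5 R_nwt = 363 kip.
R_n = max = 367.5 kip [governs: (i)]; φR_n = 275.6 kip.

φR_n ≈ 276 kip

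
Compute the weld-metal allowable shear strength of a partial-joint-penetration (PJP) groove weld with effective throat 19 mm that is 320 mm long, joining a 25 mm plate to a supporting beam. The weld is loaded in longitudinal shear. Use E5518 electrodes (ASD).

E55XX → F_EXX = 550 MPa.
Effective throat (given) t_e = 19 mm.
A_we = 19 × 320 = 6080 mm².
F_nw = 0.6 F_EXX = 330 MPa.
R_n/Ω = (330 × 6080) / 2.0 × 10⁻³ = 1003 kN.

R_n/Ω ≈ 1000 kN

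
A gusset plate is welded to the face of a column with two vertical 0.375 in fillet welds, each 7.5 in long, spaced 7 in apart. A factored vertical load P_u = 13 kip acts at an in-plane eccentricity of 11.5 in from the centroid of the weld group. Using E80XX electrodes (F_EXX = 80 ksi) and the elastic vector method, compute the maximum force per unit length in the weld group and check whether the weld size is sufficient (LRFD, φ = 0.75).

f_max ≈ 3.66 kip/in; adequate

Total weld length L_w = 15 in. Treat welds as unit-width lines.
Polar moment about centroid: J = 2[d³/12 + d(b/2)²] = 2[7.5³/12 + 7.5×3.5²] = 254.1 in³.
Direct shear f_v = P/L_w = 13 / 15 = 0.8667 kip/in (vertical).
Torsion M = P·e = 13 × 11.5 = 149.5 kip·in.
Critical point at (x, y) = (3.5, 3.75) from centroid. f_tx = M·y/J = 2.207 kip/in; f_ty = M·x/J = 2.06 kip/in.
Resultant f_max = √[f_tx² + (f_v + f_ty)²] = √[2.207² + (0.8667 + 2.06)²] = 3.665 kip/in.
Capacity per unit length: φr_n = 0.75 × 0.6 × 80 × (0.707 × 0.375) = 9.544 kip/in.
3.665 ≤ 9.544 → adequate.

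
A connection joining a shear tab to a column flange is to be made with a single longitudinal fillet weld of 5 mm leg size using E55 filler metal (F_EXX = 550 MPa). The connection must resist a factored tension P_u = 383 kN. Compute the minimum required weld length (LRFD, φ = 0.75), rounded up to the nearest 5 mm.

Throat t_e = 0.707 × 5 = 3.535 mm.
φr_n = 0.75 × 0.6 × 550 × 3.535 × 10⁻³ = 0.8749 kN/mm.
L_req = P_u / φr_n = 383 / 0.8749 = 437.8 mm total.
Round up → use L = 440 mm.

L = 440 mm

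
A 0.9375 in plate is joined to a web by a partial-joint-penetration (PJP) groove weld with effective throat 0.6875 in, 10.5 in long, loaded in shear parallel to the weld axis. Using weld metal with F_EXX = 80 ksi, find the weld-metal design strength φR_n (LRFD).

φR_n ≈ 260 kips

Effective throat (given) t_e = 0.6875 in.
A_we = 0.6875 × 10.5 = 7.219 in².
F_nw = 0.6 F_EXX = 48 ksi.
φR_n = 0.75 × 48 × 7.219 = 259.9 kips.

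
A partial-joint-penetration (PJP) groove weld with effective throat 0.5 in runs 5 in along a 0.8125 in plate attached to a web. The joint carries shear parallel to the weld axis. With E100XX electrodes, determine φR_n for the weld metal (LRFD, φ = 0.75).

E100XX → F_EXX = 100 ksi.
Effective throat (given) t_e = 0.5 in.
A_we = 0.5 × 5 = 2.5 in².
F_nw = 0.6 F_EXX = 60 ksi.
φR_n = 0.75 × 60 × 2.5 = 112.5 kip.

φR_n ≈ 112 kip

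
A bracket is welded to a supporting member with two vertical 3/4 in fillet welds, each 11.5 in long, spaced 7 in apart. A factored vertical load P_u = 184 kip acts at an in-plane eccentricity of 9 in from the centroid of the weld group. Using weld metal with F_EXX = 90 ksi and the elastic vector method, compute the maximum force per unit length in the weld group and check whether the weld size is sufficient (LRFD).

f_max ≈ 25.9 kip/in; NOT adequate

Total weld length L_w = 23 in. Treat welds as unit-width lines.
Polar moment about centroid: J = 2[d³/12 + d(b/2)²] = 2[11.5³/12 + 11.5×3.5²] = 535.2 in³.
Direct shear f_v = P/L_w = 184 / 23 = 8 kip/in (vertical).
Torsion M = P·e = 184 × 9 = 1656 kip·in.
Critical point at (x, y) = (3.5, 5.75) from centroid. f_tx = M·y/J = 17.79 kip/in; f_ty = M·x/J = 10.83 kip/in.
Resultant f_max = √[f_tx² + (f_v + f_ty)²] = √[17.79² + (8 + 10.83)²] = 25.9 kip/in.
Capacity per unit length: φr_n = 0.75 × 0.6 × 90 × (0.707 × 0.75) = 21.48 kip/in.
25.9 > 21.48 → NOT adequate.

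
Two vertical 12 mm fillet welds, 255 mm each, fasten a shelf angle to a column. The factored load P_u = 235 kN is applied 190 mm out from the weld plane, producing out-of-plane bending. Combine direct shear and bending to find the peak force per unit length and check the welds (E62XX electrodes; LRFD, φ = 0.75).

f_max ≈ 2110 N/mm; adequate

E62XX → F_EXX = 620 MPa.
L_w = 2 × 255 = 510 mm; section modulus (unit throat) S = 2 × L²/6 = 21680 mm².
Direct shear f_v = P/L_w = 235×10³/510 = 460.8 N/mm.
Moment M = P × e = 235×10³ × 190 = 44650000 N·mm; bending f_b = M/S = 2060 N/mm.
f_max = √(f_v² + f_b²) = √(460.8² + 2060²) = 2111 N/mm.
φr_n = 0.75 × 0.6 × 620 × (0.707 × 12) = 2367 N/mm → adequate.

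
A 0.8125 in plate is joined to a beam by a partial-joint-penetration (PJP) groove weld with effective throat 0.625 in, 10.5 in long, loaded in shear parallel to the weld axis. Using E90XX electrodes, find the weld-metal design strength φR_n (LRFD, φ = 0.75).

E90XX → F_EXX = 90 ksi.
Effective throat (given) t_e = 0.625 in.
A_we = 0.625 × 10.5 = 6.562 in².
F_nw = 0.6 F_EXX = 54 ksi.
φR_n = 0.75 × 54 × 6.562 = 265.8 kip.

φR_n ≈ 266 kip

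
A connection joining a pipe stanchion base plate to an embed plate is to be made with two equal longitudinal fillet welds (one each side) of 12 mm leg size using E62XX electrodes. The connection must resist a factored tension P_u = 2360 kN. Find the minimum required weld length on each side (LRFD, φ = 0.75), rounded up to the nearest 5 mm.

E62XX → F_EXX = 620 MPa.
Throat t_e = 0.707 × 12 = 8.484 mm.
φr_n = 0.75 × 0.6 × 620 × 8.484 × 10⁻³ = 2.367 kN/mm.
L_req = P_u / φr_n = 2360 / 2.367 = 997 mm total.
Per side: 997 / 2 = 498.5 mm.
Round up → use L = 500 mm on each side.

L = 500 mm on each side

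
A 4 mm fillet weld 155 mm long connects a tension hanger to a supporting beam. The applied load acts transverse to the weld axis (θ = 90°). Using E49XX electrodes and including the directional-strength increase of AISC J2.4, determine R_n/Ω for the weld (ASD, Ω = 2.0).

E49XX → F_EXX = 490 MPa.
t_e = 0.707 × 4 = 2.828 mm; A_we = 2.828 × 155 = 438.3 mm².
Directional factor: 1.0 + 0.5 sin^1.5(90°) = 1.5.
F_nw = 0.6 × 490 × 1.5 = 441 MPa.
R_n/Ω = (441 × 438.3) / 2.0 × 10⁻³ = 96.65 kN.

R_n/Ω ≈ 96.7 kN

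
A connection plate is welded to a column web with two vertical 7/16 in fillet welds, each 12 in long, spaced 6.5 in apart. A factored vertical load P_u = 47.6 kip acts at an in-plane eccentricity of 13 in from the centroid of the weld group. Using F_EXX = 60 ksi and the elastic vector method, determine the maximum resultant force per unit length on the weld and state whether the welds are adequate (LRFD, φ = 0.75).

f_max ≈ 8.91 kip/in; NOT adequate

Total weld length L_w = 24 in. Treat welds as unit-width lines.
Polar moment about centroid: J = 2[d³/12 + d(b/2)²] = 2[12³/12 + 12×3.25²] = 541.5 in³.
Direct shear f_v = P/L_w = 47.6 / 24 = 1.983 kip/in (vertical).
Torsion M = P·e = 47.6 × 13 = 618.8 kip·in.
Critical point at (x, y) = (3.25, 6) from centroid. f_tx = M·y/J = 6.857 kip/in; f_ty = M·x/J = 3.714 kip/in.
Resultant f_max = √[f_tx² + (f_v + f_ty)²] = √[6.857² + (1.983 + 3.714)²] = 8.915 kip/in.
Capacity per unit length: φr_n = 0.75 × 0.6 × 60 × (0.707 × 0.4375) = 8.351 kip/in.
8.915 > 8.351 → NOT adequate.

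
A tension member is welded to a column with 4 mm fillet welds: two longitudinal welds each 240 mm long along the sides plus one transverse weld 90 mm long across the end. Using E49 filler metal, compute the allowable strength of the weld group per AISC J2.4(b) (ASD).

E49XX → F_EXX = 490 MPa.
t_e = 0.707 × 4 = 2.828 mm.
R_nwl = 0.6 × 490 × 2.828 × 480 × 10⁻³ = 399.1 kN (longitudinal, 2 welds).
R_nwt = 0.6 × 490 × 2.828 × 90 × 10⁻³ = 74.83 kN (transverse, base value).
(i) R_nwl + R_nwt = 473.9 kN; (ii) 0.85 R_nwl + 1.5 R_nwt = 451.5 kN.
R_n = max = 473.9 kN [governs: (i)]; R_n/Ω = 237 kN.

R_n/Ω ≈ 237 kN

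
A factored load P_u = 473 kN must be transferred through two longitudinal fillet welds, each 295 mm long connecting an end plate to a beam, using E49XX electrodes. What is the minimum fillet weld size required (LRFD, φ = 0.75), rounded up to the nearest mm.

w = 6 mm

E49XX → F_EXX = 490 MPa.
Total weld length L = 590 mm.
Required throat t_e = P_u / (φ × 0.6 F_EXX × L) = 473 / (0.75 × 0.6 × 490 × 590 × 10⁻³) = 3.636 mm.
Required leg w = t_e / 0.707 = 5.143 mm → use 6 mm.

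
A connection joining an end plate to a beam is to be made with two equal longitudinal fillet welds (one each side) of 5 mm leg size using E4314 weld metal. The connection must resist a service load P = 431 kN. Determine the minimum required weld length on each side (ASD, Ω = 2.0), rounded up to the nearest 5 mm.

E43XX → F_EXX = 430 MPa.
Throat t_e = 0.707 × 5 = 3.535 mm.
r_n/Ω = (0.6 × 430 × 3.535) / 2.0 = 456 N/mm = 0.456 kN/mm.
L_req = P / (r_n/Ω) = 431 / 0.456 = 945.1 mm total.
Per side: 945.1 / 2 = 472.6 mm.
Round up → use L = 475 mm on each side.

L = 475 mm on each side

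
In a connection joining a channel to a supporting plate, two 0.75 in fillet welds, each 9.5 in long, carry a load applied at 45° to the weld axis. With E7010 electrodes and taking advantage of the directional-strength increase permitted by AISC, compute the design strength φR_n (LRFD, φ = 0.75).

φR_n ≈ 412 kips

E70XX → F_EXX = 70 ksi.
t_e = 0.707 × 0.75 = 0.5302 in; A_we = 0.5302 × 19 = 10.07 in².
Directional factor: 1.0 + 0.5 sin^1.5(45°) = 1.297.
F_nw = 0.6 × 70 × 1.297 = 54.49 ksi.
φR_n = 0.75 × 54.49 × 10.07 = 411.7 kips.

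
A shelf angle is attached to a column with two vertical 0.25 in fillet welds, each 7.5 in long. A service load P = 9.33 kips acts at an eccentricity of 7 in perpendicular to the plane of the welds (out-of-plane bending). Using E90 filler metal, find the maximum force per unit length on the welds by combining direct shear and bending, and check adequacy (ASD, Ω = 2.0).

E90XX → F_EXX = 90 ksi.
L_w = 2 × 7.5 = 15 in; section modulus (unit throat) S = 2 × L²/6 = 18.75 in².
Direct shear f_v = P/L_w = 9.33/15 = 0.622 kip/in.
Moment M = P × e = 9.33 × 7 = 65.31 kip·in; bending f_b = M/S = 3.483 kip/in.
f_max = √(f_v² + f_b²) = √(0.622² + 3.483²) = 3.538 kip/in.
r_n/Ω = (1/2.0) × 0.6 × 90 × (0.707 × 0.25) = 4.772 kip/in → adequate.

f_max ≈ 3.54 kip/in; adequate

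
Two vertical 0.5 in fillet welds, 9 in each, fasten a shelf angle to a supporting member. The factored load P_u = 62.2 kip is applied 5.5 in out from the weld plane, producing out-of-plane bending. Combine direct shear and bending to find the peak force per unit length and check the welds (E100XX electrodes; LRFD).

f_max ≈ 13.1 kip/in; adequate

E100XX → F_EXX = 100 ksi.
L_w = 2 × 9 = 18 in; section modulus (unit throat) S = 2 × L²/6 = 27 in².
Direct shear f_v = P/L_w = 62.2/18 = 3.456 kip/in.
Moment M = P × e = 62.2 × 5.5 = 342.1 kip·in; bending f_b = M/S = 12.67 kip/in.
f_max = √(f_v² + f_b²) = √(3.456² + 12.67²) = 13.13 kip/in.
φr_n = 0.75 × 0.6 × 100 × (0.707 × 0.5) = 15.91 kip/in → adequate.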